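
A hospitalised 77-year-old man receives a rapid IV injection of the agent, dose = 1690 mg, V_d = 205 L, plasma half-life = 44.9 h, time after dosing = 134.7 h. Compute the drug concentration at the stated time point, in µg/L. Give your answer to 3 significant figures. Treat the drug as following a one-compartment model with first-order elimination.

1030 µg/L

C₀ = Dose / Vd = 1690 / 205 = 8.244 mg/L
k = ln2 / t½ = 0.693147 / 44.9 = 0.01544 h⁻¹
t / t½ = 134.7 / 44.9 = 3 half-lives
C = C₀ × (1/2)^3 = 8.244 × 0.1250 = 1.031 mg/L
Convert: 1.031 mg/L × 1000 = 1031 µg/L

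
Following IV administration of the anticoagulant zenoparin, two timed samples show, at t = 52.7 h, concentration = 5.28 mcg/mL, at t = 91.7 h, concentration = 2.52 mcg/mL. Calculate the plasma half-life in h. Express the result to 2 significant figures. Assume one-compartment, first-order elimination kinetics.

37 h

k = ln(C₁/C₂) / (t₂ − t₁) = ln(5.28/2.52) / (91.7 − 52.7)
  = 0.7397 / 39.00 = 0.01897 h⁻¹
t½ = ln2 / k = 0.693147 / 0.01897 = 36.54 h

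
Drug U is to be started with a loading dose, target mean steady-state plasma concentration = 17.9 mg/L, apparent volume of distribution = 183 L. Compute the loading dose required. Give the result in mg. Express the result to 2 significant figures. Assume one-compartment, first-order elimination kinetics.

LD = Css × Vd = 17.9 × 183 = 3276 mg

3300 mg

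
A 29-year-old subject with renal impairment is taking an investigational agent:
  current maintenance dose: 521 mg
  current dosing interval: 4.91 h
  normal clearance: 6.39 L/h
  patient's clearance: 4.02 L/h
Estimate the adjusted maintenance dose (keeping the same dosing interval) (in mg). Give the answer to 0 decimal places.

To keep the same average steady-state level, dosing rate must scale with clearance.
CL ratio = 4.02 / 6.39 = 0.6291
New dose (same interval) = 521 × 0.6291 = 327.8 mg

328 mg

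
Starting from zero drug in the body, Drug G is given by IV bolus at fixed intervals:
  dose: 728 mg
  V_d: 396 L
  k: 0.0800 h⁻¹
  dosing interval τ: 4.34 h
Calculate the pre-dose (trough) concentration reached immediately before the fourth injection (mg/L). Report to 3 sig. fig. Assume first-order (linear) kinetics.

C₀ per dose = Dose / Vd = 728 / 396 = 1.838 mg/L
Fraction remaining after one interval: r = e^(−kτ) = e^(−0.08000 × 4.34) = 0.7067
Before dose 4, 3 doses have been given (aged 1τ, 2τ, 3τ).
C_trough = C₀ × (r + r² + … + r^3) = C₀ × r(1−r^3)/(1−r)
        = 1.838 × 0.7067 × (1 − 0.3529) / (1 − 0.7067) = 2.866 mg/L

2.87 mg/L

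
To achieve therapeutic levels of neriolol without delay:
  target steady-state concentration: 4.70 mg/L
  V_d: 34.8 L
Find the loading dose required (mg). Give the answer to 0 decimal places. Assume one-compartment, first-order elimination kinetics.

164 mg

LD = Css × Vd = 4.70 × 34.8 = 163.6 mg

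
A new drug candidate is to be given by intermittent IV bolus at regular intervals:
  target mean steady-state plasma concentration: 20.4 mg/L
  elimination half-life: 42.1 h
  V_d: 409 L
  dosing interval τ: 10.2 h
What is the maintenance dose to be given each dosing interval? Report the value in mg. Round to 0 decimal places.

1401 mg

k = ln2 / t½ = 0.693147 / 42.1 = 0.01646 h⁻¹
CL = k × Vd = 0.01646 × 409 = 6.732 L/h
At steady state, Dose/τ = Css × CL.
Dose = Css × CL × τ = 20.4 × 6.732 × 10.2 = 1401 mg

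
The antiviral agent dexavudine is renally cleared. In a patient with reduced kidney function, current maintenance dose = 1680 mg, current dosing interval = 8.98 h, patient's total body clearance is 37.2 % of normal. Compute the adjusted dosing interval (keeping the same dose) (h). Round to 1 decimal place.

24.1 h

To keep the same average steady-state level, dosing rate must scale with clearance.
CL ratio = 37.2 / 100 = 0.3720
New interval (same dose) = 8.98 / 0.3720 = 24.14 h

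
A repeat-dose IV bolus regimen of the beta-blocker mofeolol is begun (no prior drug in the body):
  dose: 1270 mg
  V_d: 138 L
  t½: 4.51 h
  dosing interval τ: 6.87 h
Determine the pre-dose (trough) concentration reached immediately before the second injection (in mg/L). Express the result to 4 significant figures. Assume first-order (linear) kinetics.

C₀ per dose = Dose / Vd = 1270 / 138 = 9.203 mg/L
k = ln2 / t½ = 0.693147 / 4.51 = 0.1537 h⁻¹
Fraction remaining after one interval: r = e^(−kτ) = e^(−0.1537 × 6.87) = 0.3479
Before dose 2, 1 dose has been given (aged 1τ).
C_trough = C₀ × r = 9.203 × 0.3479 = 3.202 mg/L

3.202 mg/L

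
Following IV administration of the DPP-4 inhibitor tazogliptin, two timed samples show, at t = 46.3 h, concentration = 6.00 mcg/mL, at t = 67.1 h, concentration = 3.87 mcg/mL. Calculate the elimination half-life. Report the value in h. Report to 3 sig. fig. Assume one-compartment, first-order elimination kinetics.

32.9 h

k = ln(C₁/C₂) / (t₂ − t₁) = ln(6.00/3.87) / (67.1 − 46.3)
  = 0.4385 / 20.80 = 0.02108 h⁻¹
t½ = ln2 / k = 0.693147 / 0.02108 = 32.88 h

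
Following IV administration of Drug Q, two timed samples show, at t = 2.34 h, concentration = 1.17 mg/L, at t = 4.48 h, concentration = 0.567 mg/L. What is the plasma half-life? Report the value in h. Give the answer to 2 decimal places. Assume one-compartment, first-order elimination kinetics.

k = ln(C₁/C₂) / (t₂ − t₁) = ln(1.17/0.567) / (4.48 − 2.34)
  = 0.7244 / 2.140 = 0.3385 h⁻¹
t½ = ln2 / k = 0.693147 / 0.3385 = 2.048 h

2.05 h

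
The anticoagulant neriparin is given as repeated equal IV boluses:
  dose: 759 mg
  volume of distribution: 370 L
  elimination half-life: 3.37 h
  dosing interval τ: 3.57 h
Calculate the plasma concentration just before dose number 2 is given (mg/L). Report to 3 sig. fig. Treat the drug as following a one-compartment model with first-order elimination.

C₀ per dose = Dose / Vd = 759 / 370 = 2.051 mg/L
k = ln2 / t½ = 0.693147 / 3.37 = 0.2057 h⁻¹
Fraction remaining after one interval: r = e^(−kτ) = e^(−0.2057 × 3.57) = 0.4798
Before dose 2, 1 dose has been given (aged 1τ).
C_trough = C₀ × r = 2.051 × 0.4798 = 0.9841 mg/L

0.984 mg/L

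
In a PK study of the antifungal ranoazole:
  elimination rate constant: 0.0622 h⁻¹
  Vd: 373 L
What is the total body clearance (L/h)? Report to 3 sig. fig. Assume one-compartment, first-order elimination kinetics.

23.2 L/h

CL = k × Vd = 0.0622 × 373 = 23.20 L/h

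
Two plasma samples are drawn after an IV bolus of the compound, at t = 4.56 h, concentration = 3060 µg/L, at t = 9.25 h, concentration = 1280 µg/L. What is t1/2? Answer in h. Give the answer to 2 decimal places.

k = ln(C₁/C₂) / (t₂ − t₁) = ln(3060/1280) / (9.25 − 4.56)
  = 0.8716 / 4.690 = 0.1858 h⁻¹
t½ = ln2 / k = 0.693147 / 0.1858 = 3.731 h

3.73 h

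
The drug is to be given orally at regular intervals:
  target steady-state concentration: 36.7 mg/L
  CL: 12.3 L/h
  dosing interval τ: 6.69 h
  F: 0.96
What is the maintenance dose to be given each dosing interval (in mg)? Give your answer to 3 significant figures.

At steady state, F × (Dose/τ) = Css × CL.
Dose = Css × CL × τ / F = 36.7 × 12.30 × 6.69 / 0.96 = 3146 mg

3150 mg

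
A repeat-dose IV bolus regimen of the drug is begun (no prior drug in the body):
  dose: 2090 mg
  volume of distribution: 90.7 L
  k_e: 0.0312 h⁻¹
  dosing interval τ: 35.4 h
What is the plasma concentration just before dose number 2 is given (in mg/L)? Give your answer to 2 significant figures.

C₀ per dose = Dose / Vd = 2090 / 90.7 = 23.04 mg/L
Fraction remaining after one interval: r = e^(−kτ) = e^(−0.03120 × 35.4) = 0.3314
Before dose 2, 1 dose has been given (aged 1τ).
C_trough = C₀ × r = 23.04 × 0.3314 = 7.635 mg/L

7.6 mg/L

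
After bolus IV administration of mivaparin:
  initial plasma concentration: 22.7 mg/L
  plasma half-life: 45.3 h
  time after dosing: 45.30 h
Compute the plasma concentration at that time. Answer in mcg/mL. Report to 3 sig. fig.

11.4 mcg/mL

k = ln2 / t½ = 0.693147 / 45.3 = 0.01530 h⁻¹
t / t½ = 45.30 / 45.3 = 1 half-lives
C = C₀ × (1/2)^1 = 22.70 × 0.5000 = 11.35 mg/L
(11.35 mg/L = 11.35 mcg/mL)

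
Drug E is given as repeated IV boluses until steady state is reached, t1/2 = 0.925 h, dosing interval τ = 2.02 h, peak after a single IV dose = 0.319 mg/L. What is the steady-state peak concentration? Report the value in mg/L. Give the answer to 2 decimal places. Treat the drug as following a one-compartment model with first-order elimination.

k = ln2 / t½ = 0.693147 / 0.925 = 0.7493 h⁻¹
e^(−kτ) = e^(−0.7493 × 2.02) = 0.2201
Accumulation ratio R = 1 / (1 − e^(−kτ)) = 1 / (1 − 0.2201) = 1.282
Steady-state peak = C₀ × R = 0.319 × 1.282 = 0.4090 mg/L

0.41 mg/L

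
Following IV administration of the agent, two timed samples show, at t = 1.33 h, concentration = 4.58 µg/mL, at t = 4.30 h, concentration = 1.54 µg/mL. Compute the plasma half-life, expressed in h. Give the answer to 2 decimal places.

k = ln(C₁/C₂) / (t₂ − t₁) = ln(4.58/1.54) / (4.30 − 1.33)
  = 1.090 / 2.970 = 0.3670 h⁻¹
t½ = ln2 / k = 0.693147 / 0.3670 = 1.889 h

1.89 h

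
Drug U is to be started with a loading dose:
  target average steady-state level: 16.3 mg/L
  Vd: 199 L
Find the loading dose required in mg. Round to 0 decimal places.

3244 mg

LD = Css × Vd = 16.3 × 199 = 3244 mg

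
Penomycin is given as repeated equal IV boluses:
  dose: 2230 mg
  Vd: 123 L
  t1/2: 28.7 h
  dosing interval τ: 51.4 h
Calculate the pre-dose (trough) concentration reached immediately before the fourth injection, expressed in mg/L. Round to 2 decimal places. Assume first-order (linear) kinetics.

7.19 mg/L

C₀ per dose = Dose / Vd = 2230 / 123 = 18.13 mg/L
k = ln2 / t½ = 0.693147 / 28.7 = 0.02415 h⁻¹
Fraction remaining after one interval: r = e^(−kτ) = e^(−0.02415 × 51.4) = 0.2890
Before dose 4, 3 doses have been given (aged 1τ, 2τ, 3τ).
C_trough = C₀ × (r + r² + … + r^3) = C₀ × r(1−r^3)/(1−r)
        = 18.13 × 0.2890 × (1 − 0.02414) / (1 − 0.2890) = 7.191 mg/L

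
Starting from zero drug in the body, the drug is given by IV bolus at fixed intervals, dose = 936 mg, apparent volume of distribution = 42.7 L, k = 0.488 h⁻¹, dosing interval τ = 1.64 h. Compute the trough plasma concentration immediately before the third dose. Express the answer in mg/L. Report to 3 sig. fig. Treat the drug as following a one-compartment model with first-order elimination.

14.3 mg/L

C₀ per dose = Dose / Vd = 936 / 42.7 = 21.92 mg/L
Fraction remaining after one interval: r = e^(−kτ) = e^(−0.4880 × 1.64) = 0.4492
Before dose 3, 2 doses have been given (aged 1τ, 2τ).
C_trough = C₀ × (r + r²) = 21.92 × (0.4492 + 0.2018) = 14.27 mg/L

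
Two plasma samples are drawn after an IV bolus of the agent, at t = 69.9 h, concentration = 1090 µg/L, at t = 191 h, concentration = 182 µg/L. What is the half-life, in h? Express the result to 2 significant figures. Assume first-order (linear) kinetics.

k = ln(C₁/C₂) / (t₂ − t₁) = ln(1090/182) / (191 − 69.9)
  = 1.790 / 121.1 = 0.01478 h⁻¹
t½ = ln2 / k = 0.693147 / 0.01478 = 46.90 h

47 h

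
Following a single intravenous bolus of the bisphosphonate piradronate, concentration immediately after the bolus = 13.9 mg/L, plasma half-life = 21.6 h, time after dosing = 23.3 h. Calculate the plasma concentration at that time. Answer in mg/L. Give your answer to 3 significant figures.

6.58 mg/L

k = ln2 / t½ = 0.693147 / 21.6 = 0.03209 h⁻¹
C = C₀ · e^(−k·t) = 13.90 × e^(−0.03209 × 23.3)
  = 13.90 × 0.4735 = 6.582 mg/L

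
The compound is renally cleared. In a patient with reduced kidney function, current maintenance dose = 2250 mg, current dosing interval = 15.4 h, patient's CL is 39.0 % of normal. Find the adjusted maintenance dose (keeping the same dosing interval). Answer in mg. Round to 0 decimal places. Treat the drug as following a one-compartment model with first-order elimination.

To keep the same average steady-state level, dosing rate must scale with clearance.
CL ratio = 39.0 / 100 = 0.3900
New dose (same interval) = 2250 × 0.3900 = 877.5 mg

878 mg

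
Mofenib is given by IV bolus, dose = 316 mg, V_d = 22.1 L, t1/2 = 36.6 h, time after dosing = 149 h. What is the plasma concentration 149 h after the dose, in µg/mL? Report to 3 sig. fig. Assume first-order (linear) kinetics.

C₀ = Dose / Vd = 316.0 / 22.1 = 14.30 mg/L
k = ln2 / t½ = 0.693147 / 36.6 = 0.01894 h⁻¹
C = C₀ · e^(−k·t) = 14.30 × e^(−0.01894 × 149)
  = 14.30 × 0.05948 = 0.8506 mg/L
(0.8506 mg/L = 0.8506 µg/mL)

0.851 µg/mL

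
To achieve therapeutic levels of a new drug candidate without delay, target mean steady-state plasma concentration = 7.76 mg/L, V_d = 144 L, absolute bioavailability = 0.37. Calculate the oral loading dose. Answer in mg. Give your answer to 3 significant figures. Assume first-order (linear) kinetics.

LD = Css × Vd / F = 7.76 × 144 / 0.37 = 3020 mg

3020 mg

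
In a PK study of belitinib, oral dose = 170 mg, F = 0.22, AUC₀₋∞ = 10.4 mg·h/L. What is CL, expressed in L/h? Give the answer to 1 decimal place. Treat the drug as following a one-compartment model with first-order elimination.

CL = F·Dose / AUC = 0.22 × 170 / 10.4 = 3.596 L/h

3.6 L/h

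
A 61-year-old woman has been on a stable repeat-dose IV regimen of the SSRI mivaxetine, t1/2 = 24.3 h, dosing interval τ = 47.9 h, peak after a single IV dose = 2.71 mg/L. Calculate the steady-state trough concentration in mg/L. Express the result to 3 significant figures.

k = ln2 / t½ = 0.693147 / 24.3 = 0.02852 h⁻¹
e^(−kτ) = e^(−0.02852 × 47.9) = 0.2551
Accumulation ratio R = 1 / (1 − e^(−kτ)) = 1 / (1 − 0.2551) = 1.342
Steady-state trough = C₀ × R × e^(−kτ) = 2.71 × 1.342 × 0.2551 = 0.9278 mg/L

0.928 mg/L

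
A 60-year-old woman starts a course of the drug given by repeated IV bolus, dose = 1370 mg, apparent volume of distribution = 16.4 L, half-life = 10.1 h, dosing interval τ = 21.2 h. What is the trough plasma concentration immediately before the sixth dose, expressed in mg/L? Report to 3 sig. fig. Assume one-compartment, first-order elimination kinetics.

25.4 mg/L

C₀ per dose = Dose / Vd = 1370 / 16.4 = 83.54 mg/L
k = ln2 / t½ = 0.693147 / 10.1 = 0.06863 h⁻¹
Fraction remaining after one interval: r = e^(−kτ) = e^(−0.06863 × 21.2) = 0.2334
Before dose 6, 5 doses have been given (aged 1τ, 2τ, 3τ, 4τ, 5τ).
C_trough = C₀ × (r + r² + … + r^5) = C₀ × r(1−r^5)/(1−r)
        = 83.54 × 0.2334 × (1 − 0.0006926) / (1 − 0.2334) = 25.42 mg/L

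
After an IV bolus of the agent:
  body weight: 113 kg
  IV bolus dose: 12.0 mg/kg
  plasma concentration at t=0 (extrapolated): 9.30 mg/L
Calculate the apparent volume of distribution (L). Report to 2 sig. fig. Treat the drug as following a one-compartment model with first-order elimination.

150 L

Dose = 12.0 × 113 = 1356 mg
Vd = Dose / C₀ = 1356 / 9.30 = 145.8 L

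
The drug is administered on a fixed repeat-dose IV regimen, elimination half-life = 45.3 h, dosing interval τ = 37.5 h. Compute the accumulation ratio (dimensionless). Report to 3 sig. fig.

k = ln2 / t½ = 0.693147 / 45.3 = 0.01530 h⁻¹
e^(−kτ) = e^(−0.01530 × 37.5) = 0.5634
Accumulation ratio R = 1 / (1 − e^(−kτ)) = 1 / (1 − 0.5634) = 2.290

2.29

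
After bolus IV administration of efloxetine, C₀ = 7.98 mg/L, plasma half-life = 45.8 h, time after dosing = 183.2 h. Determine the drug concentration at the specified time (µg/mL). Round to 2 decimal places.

0.50 µg/mL

k = ln2 / t½ = 0.693147 / 45.8 = 0.01513 h⁻¹
t / t½ = 183.2 / 45.8 = 4 half-lives
C = C₀ × (1/2)^4 = 7.980 × 0.06250 = 0.4988 mg/L
(0.4988 mg/L = 0.4988 µg/mL)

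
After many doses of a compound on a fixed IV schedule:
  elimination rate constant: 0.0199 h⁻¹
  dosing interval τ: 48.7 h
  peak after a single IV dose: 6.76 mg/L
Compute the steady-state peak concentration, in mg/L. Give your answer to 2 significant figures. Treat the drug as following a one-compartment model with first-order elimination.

e^(−kτ) = e^(−0.01990 × 48.7) = 0.3794
Accumulation ratio R = 1 / (1 − e^(−kτ)) = 1 / (1 − 0.3794) = 1.611
Steady-state peak = C₀ × R = 6.76 × 1.611 = 10.89 mg/L

11 mg/L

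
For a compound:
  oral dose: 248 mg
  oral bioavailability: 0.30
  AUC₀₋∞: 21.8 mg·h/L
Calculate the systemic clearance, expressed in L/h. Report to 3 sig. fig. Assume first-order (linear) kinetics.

3.41 L/h

CL = F·Dose / AUC = 0.30 × 248 / 21.8 = 3.413 L/h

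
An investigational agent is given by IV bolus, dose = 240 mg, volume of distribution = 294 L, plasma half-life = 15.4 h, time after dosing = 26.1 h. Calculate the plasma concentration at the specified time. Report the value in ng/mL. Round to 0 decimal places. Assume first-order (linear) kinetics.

252 ng/mL

C₀ = Dose / Vd = 240.0 / 294 = 0.8163 mg/L
k = ln2 / t½ = 0.693147 / 15.4 = 0.04501 h⁻¹
C = C₀ · e^(−k·t) = 0.8163 × e^(−0.04501 × 26.1)
  = 0.8163 × 0.3089 = 0.2522 mg/L
Convert: 0.2522 mg/L × 1000 = 252.2 ng/mL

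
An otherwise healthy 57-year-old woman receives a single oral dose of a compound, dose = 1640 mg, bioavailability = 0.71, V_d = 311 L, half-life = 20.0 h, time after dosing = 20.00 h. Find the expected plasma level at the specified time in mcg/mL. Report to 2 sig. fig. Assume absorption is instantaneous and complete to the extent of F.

1.9 mcg/mL

Amount reaching circulation = F × Dose = 0.71 × 1640 = 1164 mg
C₀ = F·Dose / Vd = 1164 / 311 = 3.743 mg/L
k = ln2 / t½ = 0.693147 / 20.0 = 0.03466 h⁻¹
t / t½ = 20.00 / 20.0 = 1 half-lives
C = C₀ × (1/2)^1 = 3.743 × 0.5000 = 1.872 mg/L
(1.872 mg/L = 1.872 mcg/mL)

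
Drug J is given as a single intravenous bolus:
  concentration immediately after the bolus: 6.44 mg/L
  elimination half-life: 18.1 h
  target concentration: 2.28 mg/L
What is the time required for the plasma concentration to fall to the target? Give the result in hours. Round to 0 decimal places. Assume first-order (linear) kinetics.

27 h

k = ln2 / t½ = 0.693147 / 18.1 = 0.03830 h⁻¹
t = ln(C₀ / C) / k = ln(6.440 / 2.28) / 0.03830
  = ln(2.825) / 0.03830 = 1.039 / 0.03830 = 27.13 h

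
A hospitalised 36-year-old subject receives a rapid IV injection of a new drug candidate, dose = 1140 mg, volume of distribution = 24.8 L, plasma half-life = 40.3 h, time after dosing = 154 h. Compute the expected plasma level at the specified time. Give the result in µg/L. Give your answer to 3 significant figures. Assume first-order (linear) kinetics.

C₀ = Dose / Vd = 1140 / 24.8 = 45.97 mg/L
k = ln2 / t½ = 0.693147 / 40.3 = 0.01720 h⁻¹
C = C₀ · e^(−k·t) = 45.97 × e^(−0.01720 × 154)
  = 45.97 × 0.07074 = 3.252 mg/L
Convert: 3.252 mg/L × 1000 = 3252 µg/L

3250 µg/L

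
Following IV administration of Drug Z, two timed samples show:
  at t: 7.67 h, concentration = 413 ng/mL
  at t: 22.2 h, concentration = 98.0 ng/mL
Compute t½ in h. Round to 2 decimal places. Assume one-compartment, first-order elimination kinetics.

k = ln(C₁/C₂) / (t₂ − t₁) = ln(413/98.0) / (22.2 − 7.67)
  = 1.438 / 14.53 = 0.09897 h⁻¹
t½ = ln2 / k = 0.693147 / 0.09897 = 7.004 h

7.00 h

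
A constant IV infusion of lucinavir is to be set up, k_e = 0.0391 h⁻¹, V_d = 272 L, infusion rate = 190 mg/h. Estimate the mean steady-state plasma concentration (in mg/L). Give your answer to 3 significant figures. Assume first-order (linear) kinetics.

17.9 mg/L

CL = k × Vd = 0.03910 × 272 = 10.64 L/h
At steady state Css = R₀ / CL = 190 / 10.64 = 17.86 mg/L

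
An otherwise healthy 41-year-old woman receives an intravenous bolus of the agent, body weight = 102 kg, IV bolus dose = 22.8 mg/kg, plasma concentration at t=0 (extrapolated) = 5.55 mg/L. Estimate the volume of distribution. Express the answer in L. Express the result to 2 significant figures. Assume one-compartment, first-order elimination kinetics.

420 L

Dose = 22.8 × 102 = 2326 mg
Vd = Dose / C₀ = 2326 / 5.55 = 419.1 L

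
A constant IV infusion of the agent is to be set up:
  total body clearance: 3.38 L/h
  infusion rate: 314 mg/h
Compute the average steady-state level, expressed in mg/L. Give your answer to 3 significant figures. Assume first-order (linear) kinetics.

At steady state Css = R₀ / CL = 314 / 3.380 = 92.90 mg/L

92.9 mg/L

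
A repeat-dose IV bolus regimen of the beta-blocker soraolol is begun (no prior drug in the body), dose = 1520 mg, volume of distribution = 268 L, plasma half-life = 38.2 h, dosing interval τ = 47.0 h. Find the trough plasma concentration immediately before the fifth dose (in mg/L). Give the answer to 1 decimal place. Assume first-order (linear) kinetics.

4.1 mg/L

C₀ per dose = Dose / Vd = 1520 / 268 = 5.672 mg/L
k = ln2 / t½ = 0.693147 / 38.2 = 0.01815 h⁻¹
Fraction remaining after one interval: r = e^(−kτ) = e^(−0.01815 × 47.0) = 0.4261
Before dose 5, 4 doses have been given (aged 1τ, 2τ, 3τ, 4τ).
C_trough = C₀ × (r + r² + … + r^4) = C₀ × r(1−r^4)/(1−r)
        = 5.672 × 0.4261 × (1 − 0.03296) / (1 − 0.4261) = 4.072 mg/L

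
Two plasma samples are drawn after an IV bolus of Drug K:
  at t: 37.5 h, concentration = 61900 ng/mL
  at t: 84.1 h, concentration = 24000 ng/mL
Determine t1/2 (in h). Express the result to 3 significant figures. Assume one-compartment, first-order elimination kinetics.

34.1 h

k = ln(C₁/C₂) / (t₂ − t₁) = ln(61900/24000) / (84.1 − 37.5)
  = 0.9475 / 46.60 = 0.02033 h⁻¹
t½ = ln2 / k = 0.693147 / 0.02033 = 34.09 h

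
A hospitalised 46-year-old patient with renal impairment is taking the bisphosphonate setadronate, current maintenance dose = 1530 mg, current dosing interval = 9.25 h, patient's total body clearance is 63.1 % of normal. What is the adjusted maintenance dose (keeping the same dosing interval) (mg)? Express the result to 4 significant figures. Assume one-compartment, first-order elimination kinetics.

965.4 mg

To keep the same average steady-state level, dosing rate must scale with clearance.
CL ratio = 63.1 / 100 = 0.6310
New dose (same interval) = 1530 × 0.6310 = 965.4 mg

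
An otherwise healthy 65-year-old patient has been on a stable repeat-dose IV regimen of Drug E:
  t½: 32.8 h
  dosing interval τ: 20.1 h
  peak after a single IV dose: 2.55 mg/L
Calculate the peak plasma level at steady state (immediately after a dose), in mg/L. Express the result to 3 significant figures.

k = ln2 / t½ = 0.693147 / 32.8 = 0.02113 h⁻¹
e^(−kτ) = e^(−0.02113 × 20.1) = 0.6540
Accumulation ratio R = 1 / (1 − e^(−kτ)) = 1 / (1 − 0.6540) = 2.890
Steady-state peak = C₀ × R = 2.55 × 2.890 = 7.370 mg/L

7.37 mg/L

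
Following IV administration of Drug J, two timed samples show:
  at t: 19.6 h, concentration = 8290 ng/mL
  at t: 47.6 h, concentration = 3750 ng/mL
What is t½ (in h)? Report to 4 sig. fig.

k = ln(C₁/C₂) / (t₂ − t₁) = ln(8290/3750) / (47.6 − 19.6)
  = 0.7933 / 28.00 = 0.02833 h⁻¹
t½ = ln2 / k = 0.693147 / 0.02833 = 24.47 h

24.47 h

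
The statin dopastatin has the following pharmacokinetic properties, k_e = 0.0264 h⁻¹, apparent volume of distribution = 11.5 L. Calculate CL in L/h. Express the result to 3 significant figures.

CL = k × Vd = 0.0264 × 11.5 = 0.3036 L/h

0.304 L/h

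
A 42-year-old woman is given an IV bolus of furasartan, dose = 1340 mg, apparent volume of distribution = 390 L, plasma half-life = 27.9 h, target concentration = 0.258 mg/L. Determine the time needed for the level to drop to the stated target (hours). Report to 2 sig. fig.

C₀ = Dose / Vd = 1340 / 390 = 3.436 mg/L
k = ln2 / t½ = 0.693147 / 27.9 = 0.02484 h⁻¹
t = ln(C₀ / C) / k = ln(3.436 / 0.258) / 0.02484
  = ln(13.32) / 0.02484 = 2.589 / 0.02484 = 104.2 h

100 h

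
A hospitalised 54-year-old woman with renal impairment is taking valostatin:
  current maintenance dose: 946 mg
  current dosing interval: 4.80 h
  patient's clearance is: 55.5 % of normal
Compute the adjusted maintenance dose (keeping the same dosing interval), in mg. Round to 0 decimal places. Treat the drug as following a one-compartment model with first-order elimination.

525 mg

To keep the same average steady-state level, dosing rate must scale with clearance.
CL ratio = 55.5 / 100 = 0.5550
New dose (same interval) = 946 × 0.5550 = 525.0 mg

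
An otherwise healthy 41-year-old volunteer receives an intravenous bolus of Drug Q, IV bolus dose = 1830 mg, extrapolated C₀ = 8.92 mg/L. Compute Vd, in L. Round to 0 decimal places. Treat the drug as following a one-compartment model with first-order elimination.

Vd = Dose / C₀ = 1830 / 8.92 = 205.2 L

205 L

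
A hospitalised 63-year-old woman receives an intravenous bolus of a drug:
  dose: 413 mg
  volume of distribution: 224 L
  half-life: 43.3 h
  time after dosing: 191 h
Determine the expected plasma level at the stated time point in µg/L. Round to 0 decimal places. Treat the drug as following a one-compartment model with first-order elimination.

87 µg/L

C₀ = Dose / Vd = 413.0 / 224 = 1.844 mg/L
k = ln2 / t½ = 0.693147 / 43.3 = 0.01601 h⁻¹
C = C₀ · e^(−k·t) = 1.844 × e^(−0.01601 × 191)
  = 1.844 × 0.04699 = 0.08665 mg/L
Convert: 0.08665 mg/L × 1000 = 86.65 µg/L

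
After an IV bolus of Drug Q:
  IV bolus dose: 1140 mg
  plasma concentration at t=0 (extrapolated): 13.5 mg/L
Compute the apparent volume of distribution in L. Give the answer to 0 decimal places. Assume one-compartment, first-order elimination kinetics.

Vd = Dose / C₀ = 1140 / 13.5 = 84.44 L

84 L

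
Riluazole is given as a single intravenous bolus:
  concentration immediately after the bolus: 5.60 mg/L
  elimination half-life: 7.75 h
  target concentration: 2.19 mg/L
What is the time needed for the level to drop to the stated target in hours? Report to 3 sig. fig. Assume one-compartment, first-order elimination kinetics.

k = ln2 / t½ = 0.693147 / 7.75 = 0.08944 h⁻¹
t = ln(C₀ / C) / k = ln(5.600 / 2.19) / 0.08944
  = ln(2.557) / 0.08944 = 0.9388 / 0.08944 = 10.50 h

10.5 h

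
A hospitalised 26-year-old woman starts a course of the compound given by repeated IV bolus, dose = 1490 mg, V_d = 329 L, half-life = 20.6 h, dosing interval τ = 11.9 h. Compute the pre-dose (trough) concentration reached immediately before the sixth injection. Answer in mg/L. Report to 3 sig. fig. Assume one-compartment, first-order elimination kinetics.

7.95 mg/L

C₀ per dose = Dose / Vd = 1490 / 329 = 4.529 mg/L
k = ln2 / t½ = 0.693147 / 20.6 = 0.03365 h⁻¹
Fraction remaining after one interval: r = e^(−kτ) = e^(−0.03365 × 11.9) = 0.6700
Before dose 6, 5 doses have been given (aged 1τ, 2τ, 3τ, 4τ, 5τ).
C_trough = C₀ × (r + r² + … + r^5) = C₀ × r(1−r^5)/(1−r)
        = 4.529 × 0.6700 × (1 − 0.1350) / (1 − 0.6700) = 7.954 mg/L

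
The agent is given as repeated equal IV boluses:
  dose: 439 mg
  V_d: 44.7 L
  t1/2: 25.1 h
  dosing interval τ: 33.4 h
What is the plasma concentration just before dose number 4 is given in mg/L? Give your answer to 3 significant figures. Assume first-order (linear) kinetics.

6.07 mg/L

C₀ per dose = Dose / Vd = 439 / 44.7 = 9.821 mg/L
k = ln2 / t½ = 0.693147 / 25.1 = 0.02762 h⁻¹
Fraction remaining after one interval: r = e^(−kτ) = e^(−0.02762 × 33.4) = 0.3975
Before dose 4, 3 doses have been given (aged 1τ, 2τ, 3τ).
C_trough = C₀ × (r + r² + … + r^3) = C₀ × r(1−r^3)/(1−r)
        = 9.821 × 0.3975 × (1 − 0.06281) / (1 − 0.3975) = 6.072 mg/L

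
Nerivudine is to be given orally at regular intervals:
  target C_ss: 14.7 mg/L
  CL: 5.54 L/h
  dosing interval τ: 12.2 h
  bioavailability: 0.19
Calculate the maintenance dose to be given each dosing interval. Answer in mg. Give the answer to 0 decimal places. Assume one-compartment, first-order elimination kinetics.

At steady state, F × (Dose/τ) = Css × CL.
Dose = Css × CL × τ / F = 14.7 × 5.540 × 12.2 / 0.19 = 5229 mg

5229 mg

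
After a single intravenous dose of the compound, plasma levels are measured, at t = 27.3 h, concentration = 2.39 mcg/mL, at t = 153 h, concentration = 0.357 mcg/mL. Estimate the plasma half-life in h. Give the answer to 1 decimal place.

k = ln(C₁/C₂) / (t₂ − t₁) = ln(2.39/0.357) / (153 − 27.3)
  = 1.901 / 125.7 = 0.01512 h⁻¹
t½ = ln2 / k = 0.693147 / 0.01512 = 45.84 h

45.8 h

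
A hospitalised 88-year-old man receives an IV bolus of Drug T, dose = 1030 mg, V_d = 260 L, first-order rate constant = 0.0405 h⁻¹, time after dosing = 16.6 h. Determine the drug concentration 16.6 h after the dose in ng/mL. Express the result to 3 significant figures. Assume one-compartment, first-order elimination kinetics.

2020 ng/mL

C₀ = Dose / Vd = 1030 / 260 = 3.962 mg/L
C = C₀ · e^(−k·t) = 3.962 × e^(−0.04050 × 16.6)
  = 3.962 × 0.5105 = 2.023 mg/L
Convert: 2.023 mg/L × 1000 = 2023 ng/mL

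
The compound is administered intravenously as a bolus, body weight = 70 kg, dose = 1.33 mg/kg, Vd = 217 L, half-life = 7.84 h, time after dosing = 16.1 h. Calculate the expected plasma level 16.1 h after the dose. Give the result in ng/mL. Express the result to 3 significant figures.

103 ng/mL

Total dose = 1.33 × 70 = 93.10 mg
C₀ = Dose / Vd = 93.10 / 217 = 0.4290 mg/L
k = ln2 / t½ = 0.693147 / 7.84 = 0.08841 h⁻¹
C = C₀ · e^(−k·t) = 0.4290 × e^(−0.08841 × 16.1)
  = 0.4290 × 0.2409 = 0.1033 mg/L
Convert: 0.1033 mg/L × 1000 = 103.3 ng/mL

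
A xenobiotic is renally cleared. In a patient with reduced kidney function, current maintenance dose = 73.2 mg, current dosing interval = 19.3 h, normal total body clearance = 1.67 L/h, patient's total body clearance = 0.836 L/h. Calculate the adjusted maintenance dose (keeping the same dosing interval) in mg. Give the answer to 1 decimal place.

To keep the same average steady-state level, dosing rate must scale with clearance.
CL ratio = 0.836 / 1.67 = 0.5006
New dose (same interval) = 73.2 × 0.5006 = 36.64 mg

36.6 mg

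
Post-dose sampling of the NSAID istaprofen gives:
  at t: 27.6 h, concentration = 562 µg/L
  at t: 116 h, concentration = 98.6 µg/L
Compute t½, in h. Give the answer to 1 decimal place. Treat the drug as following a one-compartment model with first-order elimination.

k = ln(C₁/C₂) / (t₂ − t₁) = ln(562/98.6) / (116 − 27.6)
  = 1.740 / 88.40 = 0.01968 h⁻¹
t½ = ln2 / k = 0.693147 / 0.01968 = 35.22 h

35.2 h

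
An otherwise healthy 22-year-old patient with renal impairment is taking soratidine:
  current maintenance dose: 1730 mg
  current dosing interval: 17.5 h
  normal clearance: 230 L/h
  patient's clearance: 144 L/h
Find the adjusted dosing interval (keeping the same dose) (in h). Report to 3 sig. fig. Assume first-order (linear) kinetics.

To keep the same average steady-state level, dosing rate must scale with clearance.
CL ratio = 144 / 230 = 0.6261
New interval (same dose) = 17.5 / 0.6261 = 27.95 h

28.0 h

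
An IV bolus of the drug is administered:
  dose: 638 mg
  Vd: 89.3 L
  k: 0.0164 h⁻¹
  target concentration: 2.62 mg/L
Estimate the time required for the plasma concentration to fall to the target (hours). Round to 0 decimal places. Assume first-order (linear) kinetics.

61 h

C₀ = Dose / Vd = 638.0 / 89.3 = 7.144 mg/L
t = ln(C₀ / C) / k = ln(7.144 / 2.62) / 0.01640
  = ln(2.727) / 0.01640 = 1.003 / 0.01640 = 61.16 h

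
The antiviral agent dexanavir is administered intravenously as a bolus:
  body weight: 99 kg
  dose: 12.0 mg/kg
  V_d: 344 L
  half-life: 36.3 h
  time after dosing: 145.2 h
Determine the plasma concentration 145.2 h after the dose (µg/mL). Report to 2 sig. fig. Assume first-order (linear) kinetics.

0.22 µg/mL

Total dose = 12.0 × 99 = 1188 mg
C₀ = Dose / Vd = 1188 / 344 = 3.453 mg/L
k = ln2 / t½ = 0.693147 / 36.3 = 0.01909 h⁻¹
t / t½ = 145.2 / 36.3 = 4 half-lives
C = C₀ × (1/2)^4 = 3.453 × 0.06250 = 0.2158 mg/L
(0.2158 mg/L = 0.2158 µg/mL)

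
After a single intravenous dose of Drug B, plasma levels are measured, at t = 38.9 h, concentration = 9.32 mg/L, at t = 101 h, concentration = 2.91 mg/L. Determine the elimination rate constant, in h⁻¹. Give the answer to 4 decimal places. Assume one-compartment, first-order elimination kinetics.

k = ln(C₁/C₂) / (t₂ − t₁) = ln(9.32/2.91) / (101 − 38.9)
  = 1.164 / 62.10 = 0.01874 h⁻¹

0.0187 h⁻¹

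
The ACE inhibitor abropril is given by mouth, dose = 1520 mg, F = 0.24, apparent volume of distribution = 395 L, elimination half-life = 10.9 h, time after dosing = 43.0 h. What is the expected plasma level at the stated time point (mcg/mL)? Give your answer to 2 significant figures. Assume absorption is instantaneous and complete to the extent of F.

Amount reaching circulation = F × Dose = 0.24 × 1520 = 364.8 mg
C₀ = F·Dose / Vd = 364.8 / 395 = 0.9235 mg/L
k = ln2 / t½ = 0.693147 / 10.9 = 0.06359 h⁻¹
C = C₀ · e^(−k·t) = 0.9235 × e^(−0.06359 × 43.0)
  = 0.9235 × 0.06493 = 0.05996 mg/L
(0.05996 mg/L = 0.05996 mcg/mL)

0.060 mcg/mL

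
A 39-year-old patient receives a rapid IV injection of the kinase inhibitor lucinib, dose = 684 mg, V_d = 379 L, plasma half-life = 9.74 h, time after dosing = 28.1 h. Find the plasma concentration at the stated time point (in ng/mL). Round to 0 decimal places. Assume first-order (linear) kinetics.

244 ng/mL

C₀ = Dose / Vd = 684.0 / 379 = 1.805 mg/L
k = ln2 / t½ = 0.693147 / 9.74 = 0.07116 h⁻¹
C = C₀ · e^(−k·t) = 1.805 × e^(−0.07116 × 28.1)
  = 1.805 × 0.1354 = 0.2444 mg/L
Convert: 0.2444 mg/L × 1000 = 244.4 ng/mL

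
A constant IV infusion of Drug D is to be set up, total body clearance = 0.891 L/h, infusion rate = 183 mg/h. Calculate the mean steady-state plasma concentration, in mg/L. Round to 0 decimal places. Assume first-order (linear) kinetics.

205 mg/L

At steady state Css = R₀ / CL = 183 / 0.8910 = 205.4 mg/L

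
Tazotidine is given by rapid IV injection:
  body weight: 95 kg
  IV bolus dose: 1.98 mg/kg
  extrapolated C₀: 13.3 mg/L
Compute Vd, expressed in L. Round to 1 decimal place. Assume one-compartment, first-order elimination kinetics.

14.1 L

Dose = 1.98 × 95 = 188.1 mg
Vd = Dose / C₀ = 188.1 / 13.3 = 14.14 L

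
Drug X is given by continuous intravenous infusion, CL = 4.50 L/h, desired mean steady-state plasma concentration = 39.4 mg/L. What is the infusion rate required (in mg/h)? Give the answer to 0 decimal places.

At steady state, infusion rate R₀ = Css × CL = 39.4 × 4.500 = 177.3 mg/h

177 mg/h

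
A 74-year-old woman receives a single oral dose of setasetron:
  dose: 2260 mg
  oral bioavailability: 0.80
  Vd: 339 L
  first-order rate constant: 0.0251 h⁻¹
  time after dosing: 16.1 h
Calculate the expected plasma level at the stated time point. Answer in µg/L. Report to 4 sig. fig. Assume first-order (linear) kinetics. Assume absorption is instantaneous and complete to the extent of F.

3560 µg/L

Amount reaching circulation = F × Dose = 0.80 × 2260 = 1808 mg
C₀ = F·Dose / Vd = 1808 / 339 = 5.333 mg/L
C = C₀ · e^(−k·t) = 5.333 × e^(−0.02510 × 16.1)
  = 5.333 × 0.6676 = 3.560 mg/L
Convert: 3.560 mg/L × 1000 = 3560 µg/L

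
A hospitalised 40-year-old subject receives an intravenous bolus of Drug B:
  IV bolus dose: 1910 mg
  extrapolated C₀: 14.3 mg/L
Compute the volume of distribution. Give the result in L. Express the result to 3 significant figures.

134 L

Vd = Dose / C₀ = 1910 / 14.3 = 133.6 L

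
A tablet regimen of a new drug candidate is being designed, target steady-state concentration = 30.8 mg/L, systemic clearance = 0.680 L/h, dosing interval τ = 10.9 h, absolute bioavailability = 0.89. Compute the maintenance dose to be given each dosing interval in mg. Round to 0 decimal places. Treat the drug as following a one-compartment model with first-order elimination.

257 mg

At steady state, F × (Dose/τ) = Css × CL.
Dose = Css × CL × τ / F = 30.8 × 0.6800 × 10.9 / 0.89 = 256.5 mg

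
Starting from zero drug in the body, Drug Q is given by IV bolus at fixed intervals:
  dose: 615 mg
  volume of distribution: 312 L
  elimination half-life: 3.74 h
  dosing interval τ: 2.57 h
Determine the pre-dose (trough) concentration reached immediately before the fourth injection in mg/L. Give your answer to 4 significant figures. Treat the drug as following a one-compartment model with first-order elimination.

2.457 mg/L

C₀ per dose = Dose / Vd = 615 / 312 = 1.971 mg/L
k = ln2 / t½ = 0.693147 / 3.74 = 0.1853 h⁻¹
Fraction remaining after one interval: r = e^(−kτ) = e^(−0.1853 × 2.57) = 0.6211
Before dose 4, 3 doses have been given (aged 1τ, 2τ, 3τ).
C_trough = C₀ × (r + r² + … + r^3) = C₀ × r(1−r^3)/(1−r)
        = 1.971 × 0.6211 × (1 − 0.2396) / (1 − 0.6211) = 2.457 mg/L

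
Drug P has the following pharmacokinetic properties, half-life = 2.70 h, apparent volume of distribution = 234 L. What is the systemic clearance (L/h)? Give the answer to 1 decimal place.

k = ln2 / t½ = 0.693147 / 2.70 = 0.2567 h⁻¹
CL = k × Vd = 0.2567 × 234 = 60.07 L/h

60.1 L/h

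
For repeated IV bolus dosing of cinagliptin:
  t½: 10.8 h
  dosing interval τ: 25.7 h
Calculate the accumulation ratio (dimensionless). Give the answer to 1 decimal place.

1.2

k = ln2 / t½ = 0.693147 / 10.8 = 0.06418 h⁻¹
e^(−kτ) = e^(−0.06418 × 25.7) = 0.1922
Accumulation ratio R = 1 / (1 − e^(−kτ)) = 1 / (1 − 0.1922) = 1.238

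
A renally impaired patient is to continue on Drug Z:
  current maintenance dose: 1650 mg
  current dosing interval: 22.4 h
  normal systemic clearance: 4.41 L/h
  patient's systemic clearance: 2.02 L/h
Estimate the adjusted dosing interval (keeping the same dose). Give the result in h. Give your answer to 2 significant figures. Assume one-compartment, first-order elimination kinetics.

To keep the same average steady-state level, dosing rate must scale with clearance.
CL ratio = 2.02 / 4.41 = 0.4580
New interval (same dose) = 22.4 / 0.4580 = 48.91 h

49 h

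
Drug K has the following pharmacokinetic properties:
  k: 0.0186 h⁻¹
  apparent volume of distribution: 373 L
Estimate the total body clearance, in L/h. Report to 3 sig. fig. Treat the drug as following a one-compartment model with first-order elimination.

6.94 L/h

CL = k × Vd = 0.0186 × 373 = 6.938 L/h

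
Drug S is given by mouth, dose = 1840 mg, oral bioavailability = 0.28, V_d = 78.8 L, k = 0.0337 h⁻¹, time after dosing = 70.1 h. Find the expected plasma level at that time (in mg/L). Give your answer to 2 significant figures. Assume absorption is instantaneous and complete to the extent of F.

Amount reaching circulation = F × Dose = 0.28 × 1840 = 515.2 mg
C₀ = F·Dose / Vd = 515.2 / 78.8 = 6.538 mg/L
C = C₀ · e^(−k·t) = 6.538 × e^(−0.03370 × 70.1)
  = 6.538 × 0.09420 = 0.6159 mg/L

0.62 mg/L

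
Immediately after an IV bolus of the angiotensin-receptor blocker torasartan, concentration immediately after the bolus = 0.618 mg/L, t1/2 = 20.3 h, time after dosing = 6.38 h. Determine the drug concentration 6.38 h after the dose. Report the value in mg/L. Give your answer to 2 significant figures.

0.50 mg/L

k = ln2 / t½ = 0.693147 / 20.3 = 0.03415 h⁻¹
C = C₀ · e^(−k·t) = 0.6180 × e^(−0.03415 × 6.38)
  = 0.6180 × 0.8042 = 0.4970 mg/L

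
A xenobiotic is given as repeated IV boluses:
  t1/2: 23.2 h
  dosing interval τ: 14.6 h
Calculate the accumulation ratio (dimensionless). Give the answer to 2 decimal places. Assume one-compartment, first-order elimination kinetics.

k = ln2 / t½ = 0.693147 / 23.2 = 0.02988 h⁻¹
e^(−kτ) = e^(−0.02988 × 14.6) = 0.6465
Accumulation ratio R = 1 / (1 − e^(−kτ)) = 1 / (1 − 0.6465) = 2.829

2.83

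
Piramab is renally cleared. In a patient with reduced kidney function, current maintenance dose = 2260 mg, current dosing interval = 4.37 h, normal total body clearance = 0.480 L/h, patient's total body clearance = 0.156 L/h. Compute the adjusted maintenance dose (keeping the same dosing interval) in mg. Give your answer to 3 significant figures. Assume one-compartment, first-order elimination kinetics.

735 mg

To keep the same average steady-state level, dosing rate must scale with clearance.
CL ratio = 0.156 / 0.480 = 0.3250
New dose (same interval) = 2260 × 0.3250 = 734.5 mg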